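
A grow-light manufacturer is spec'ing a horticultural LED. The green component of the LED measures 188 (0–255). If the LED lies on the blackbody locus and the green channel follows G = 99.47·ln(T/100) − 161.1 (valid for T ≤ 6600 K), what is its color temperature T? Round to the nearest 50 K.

ln t = (188 + 161.1) / 99.47 = 3.5096.
t = e^3.5096 = 33.435.
T = 100·t = 3343 K → 3350 K to the nearest 50 K.

3350 K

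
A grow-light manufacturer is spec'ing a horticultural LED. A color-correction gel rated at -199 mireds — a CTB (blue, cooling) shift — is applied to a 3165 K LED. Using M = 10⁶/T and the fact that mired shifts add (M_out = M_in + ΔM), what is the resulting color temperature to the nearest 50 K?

M_in = 10⁶/3165 = 315.96 mireds.
M_out = 315.96 + (-199) = 116.96 mireds.
T_out = 10⁶/116.96 = 8550.2 K → 8550 K.

8550 K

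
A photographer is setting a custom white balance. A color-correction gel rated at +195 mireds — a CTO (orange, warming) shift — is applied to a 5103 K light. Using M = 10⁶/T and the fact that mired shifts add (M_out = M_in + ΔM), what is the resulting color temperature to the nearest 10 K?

M_in = 10⁶/5103 = 195.96 mireds.
M_out = 195.96 + (+195) = 390.96 mireds.
T_out = 10⁶/390.96 = 2557.8 K → 2560 K.

2560 K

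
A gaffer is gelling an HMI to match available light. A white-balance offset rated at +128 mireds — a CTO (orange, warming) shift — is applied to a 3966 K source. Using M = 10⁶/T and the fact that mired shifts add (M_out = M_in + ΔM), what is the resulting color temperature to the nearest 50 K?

M_in = 10⁶/3966 = 252.14 mireds.
M_out = 252.14 + (+128) = 380.14 mireds.
T_out = 10⁶/380.14 = 2630.6 K → 2650 K.

2650 K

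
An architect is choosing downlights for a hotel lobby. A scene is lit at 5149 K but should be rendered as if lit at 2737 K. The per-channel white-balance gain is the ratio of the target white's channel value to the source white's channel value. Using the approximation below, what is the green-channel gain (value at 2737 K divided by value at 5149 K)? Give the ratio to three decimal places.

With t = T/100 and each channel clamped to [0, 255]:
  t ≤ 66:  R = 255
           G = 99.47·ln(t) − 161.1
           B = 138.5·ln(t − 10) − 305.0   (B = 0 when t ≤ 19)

0.728

At 5149 K (t = 51.49):
  G = 99.47·ln 51.49 − 161.1 = 99.47·3.9414 − 161.1 = 230.950.
At 2737 K (t = 27.37):
  G = 99.47·ln 27.37 − 161.1 = 99.47·3.3094 − 161.1 = 168.091.
Gain = 168.091 / 230.950 = 0.7278 → 0.728.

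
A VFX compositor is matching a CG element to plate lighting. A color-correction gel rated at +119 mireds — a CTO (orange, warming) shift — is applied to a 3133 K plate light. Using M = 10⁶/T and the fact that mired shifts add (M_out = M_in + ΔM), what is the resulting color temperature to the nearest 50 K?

M_in = 10⁶/3133 = 319.18 mireds.
M_out = 319.18 + (+119) = 438.18 mireds.
T_out = 10⁶/438.18 = 2282.2 K → 2300 K.

2300 K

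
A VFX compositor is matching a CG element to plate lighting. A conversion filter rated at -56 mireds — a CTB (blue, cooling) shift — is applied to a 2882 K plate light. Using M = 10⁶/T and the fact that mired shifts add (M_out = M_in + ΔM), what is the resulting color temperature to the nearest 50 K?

M_in = 10⁶/2882 = 346.98 mireds.
M_out = 346.98 + (-56) = 290.98 mireds.
T_out = 10⁶/290.98 = 3436.6 K → 3450 K.

3450 K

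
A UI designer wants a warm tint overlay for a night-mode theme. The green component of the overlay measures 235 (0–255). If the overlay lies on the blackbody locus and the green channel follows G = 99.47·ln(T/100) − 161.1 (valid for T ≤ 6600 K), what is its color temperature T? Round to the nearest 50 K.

ln t = (235 + 161.1) / 99.47 = 3.9821.
t = e^3.9821 = 53.630.
T = 100·t = 5363 K → 5350 K to the nearest 50 K.

5350 K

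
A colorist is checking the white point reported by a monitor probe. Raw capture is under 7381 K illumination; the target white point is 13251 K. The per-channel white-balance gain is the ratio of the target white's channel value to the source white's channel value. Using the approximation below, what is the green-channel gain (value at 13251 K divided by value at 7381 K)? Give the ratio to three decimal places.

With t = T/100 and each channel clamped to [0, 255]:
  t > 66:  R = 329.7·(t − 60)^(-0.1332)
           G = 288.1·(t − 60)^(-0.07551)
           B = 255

At 7381 K (t = 73.81):
  G = 288.1·(73.81 − 60)^(-0.07551) = 288.1·13.81^(-0.07551) = 288.1·0.82017 = 236.291.
At 13251 K (t = 132.51):
  G = 288.1·(132.51 − 60)^(-0.07551) = 288.1·72.51^(-0.07551) = 288.1·0.72364 = 208.480.
Gain = 208.480 / 236.291 = 0.8823 → 0.882.

0.882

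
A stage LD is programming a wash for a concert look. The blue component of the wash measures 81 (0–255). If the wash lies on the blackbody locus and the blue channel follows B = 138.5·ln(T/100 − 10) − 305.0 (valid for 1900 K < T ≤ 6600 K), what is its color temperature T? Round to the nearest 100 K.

2600 K

ln(t − 10) = (81 + 305.0) / 138.5 = 2.7870.
t − 10 = e^2.7870 = 16.232, so t = 26.232.
T = 100·t = 2623 K → 2600 K to the nearest 100 K.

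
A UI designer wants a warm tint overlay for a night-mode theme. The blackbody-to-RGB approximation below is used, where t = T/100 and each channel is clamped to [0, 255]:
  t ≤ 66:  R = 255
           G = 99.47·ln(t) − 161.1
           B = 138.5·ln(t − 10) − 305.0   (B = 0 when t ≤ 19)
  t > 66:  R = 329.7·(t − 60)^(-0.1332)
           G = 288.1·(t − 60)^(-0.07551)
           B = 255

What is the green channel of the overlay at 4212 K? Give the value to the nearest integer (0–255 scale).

t = 4212/100 = 42.12; the t ≤ 66 branch applies.
G = 99.47·ln 42.12 − 161.1 = 99.47·3.7405 − 161.1 = 210.970.
Rounded: 211.

211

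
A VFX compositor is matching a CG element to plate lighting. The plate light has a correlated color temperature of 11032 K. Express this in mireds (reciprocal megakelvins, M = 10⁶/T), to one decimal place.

90.6 mireds

M = 10⁶ / 11032 = 90.645 → 90.6 mireds.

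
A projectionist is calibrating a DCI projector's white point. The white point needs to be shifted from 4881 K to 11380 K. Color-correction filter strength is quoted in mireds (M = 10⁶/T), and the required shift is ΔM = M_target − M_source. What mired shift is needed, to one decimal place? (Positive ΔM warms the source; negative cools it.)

-117.0 mireds

M_source = 10⁶/4881 = 204.876; M_target = 10⁶/11380 = 87.873.
ΔM = 87.873 − 204.876 = -117.003 → -117.0 mireds, a cooling shift.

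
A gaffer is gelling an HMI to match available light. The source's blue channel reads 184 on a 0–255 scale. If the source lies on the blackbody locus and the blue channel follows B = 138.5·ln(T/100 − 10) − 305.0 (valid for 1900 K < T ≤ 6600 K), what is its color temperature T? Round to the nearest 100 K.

4400 K

ln(t − 10) = (184 + 305.0) / 138.5 = 3.5307.
t − 10 = e^3.5307 = 34.147, so t = 44.147.
T = 100·t = 4415 K → 4400 K to the nearest 100 K.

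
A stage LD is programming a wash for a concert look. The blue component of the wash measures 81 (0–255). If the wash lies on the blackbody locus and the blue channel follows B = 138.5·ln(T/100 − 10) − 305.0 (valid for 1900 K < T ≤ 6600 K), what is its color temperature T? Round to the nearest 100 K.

2600 K

ln(t − 10) = (81 + 305.0) / 138.5 = 2.7870.
t − 10 = e^2.7870 = 16.232, so t = 26.232.
T = 100·t = 2623 K → 2600 K to the nearest 100 K.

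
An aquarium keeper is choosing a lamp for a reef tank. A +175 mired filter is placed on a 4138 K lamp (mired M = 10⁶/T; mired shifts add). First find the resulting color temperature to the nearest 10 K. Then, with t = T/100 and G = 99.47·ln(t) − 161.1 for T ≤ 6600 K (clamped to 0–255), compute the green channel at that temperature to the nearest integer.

155

M_in = 10⁶/4138 = 241.66; M_out = 241.66 + (+175) = 416.66.
T_out = 10⁶/416.66 = 2400.0 K → 2400 K; t = 24.
G = 99.47·ln 24 − 161.1 = 99.47·3.1781 − 161.1 = 155.021.
Rounded: 155.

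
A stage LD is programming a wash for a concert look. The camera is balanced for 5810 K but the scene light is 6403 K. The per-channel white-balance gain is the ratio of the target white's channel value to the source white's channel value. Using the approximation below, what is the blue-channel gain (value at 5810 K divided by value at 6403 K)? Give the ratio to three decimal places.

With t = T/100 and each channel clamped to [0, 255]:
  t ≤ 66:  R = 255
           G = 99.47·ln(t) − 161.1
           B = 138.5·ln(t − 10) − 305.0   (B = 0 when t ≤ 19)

At 6403 K (t = 64.03):
  B = 138.5·ln(64.03 − 10) − 305.0 = 138.5·ln 54.03 − 305.0 = 138.5·3.9895 − 305.0 = 247.551.
At 5810 K (t = 58.1):
  B = 138.5·ln(58.1 − 10) − 305.0 = 138.5·ln 48.1 − 305.0 = 138.5·3.8733 − 305.0 = 231.450.
Gain = 231.450 / 247.551 = 0.9350 → 0.935.

0.935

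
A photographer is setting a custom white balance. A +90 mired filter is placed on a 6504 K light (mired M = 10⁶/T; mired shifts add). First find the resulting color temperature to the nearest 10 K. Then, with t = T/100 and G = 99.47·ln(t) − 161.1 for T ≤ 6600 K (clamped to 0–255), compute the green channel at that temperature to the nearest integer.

208

M_in = 10⁶/6504 = 153.75; M_out = 153.75 + (+90) = 243.75.
T_out = 10⁶/243.75 = 4102.5 K → 4100 K; t = 41.
G = 99.47·ln 41 − 161.1 = 99.47·3.7136 − 161.1 = 208.289.
Rounded: 208.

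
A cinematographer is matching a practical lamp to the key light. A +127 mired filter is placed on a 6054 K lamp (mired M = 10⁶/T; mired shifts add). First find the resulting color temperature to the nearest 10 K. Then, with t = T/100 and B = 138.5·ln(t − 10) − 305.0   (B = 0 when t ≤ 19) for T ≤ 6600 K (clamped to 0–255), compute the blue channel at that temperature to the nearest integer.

M_in = 10⁶/6054 = 165.18; M_out = 165.18 + (+127) = 292.18.
T_out = 10⁶/292.18 = 3422.5 K → 3420 K; t = 34.2.
B = 138.5·ln(34.2 − 10) − 305.0 = 138.5·ln 24.2 − 305.0 = 138.5·3.1864 − 305.0 = 136.310.
Rounded: 136.

136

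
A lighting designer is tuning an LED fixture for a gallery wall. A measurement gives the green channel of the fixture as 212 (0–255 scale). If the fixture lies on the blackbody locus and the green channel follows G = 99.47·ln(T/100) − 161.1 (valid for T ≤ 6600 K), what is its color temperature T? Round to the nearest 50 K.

4250 K

ln t = (212 + 161.1) / 99.47 = 3.7509.
t = e^3.7509 = 42.559.
T = 100·t = 4256 K → 4250 K to the nearest 50 K.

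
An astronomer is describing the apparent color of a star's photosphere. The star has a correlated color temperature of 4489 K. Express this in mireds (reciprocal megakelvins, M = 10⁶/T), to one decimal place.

M = 10⁶ / 4489 = 222.767 → 222.8 mireds.

222.8 mireds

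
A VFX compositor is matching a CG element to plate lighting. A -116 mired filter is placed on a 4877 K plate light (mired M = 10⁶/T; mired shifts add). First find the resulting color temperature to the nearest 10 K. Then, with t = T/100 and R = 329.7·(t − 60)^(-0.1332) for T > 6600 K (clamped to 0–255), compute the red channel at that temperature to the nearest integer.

M_in = 10⁶/4877 = 205.04; M_out = 205.04 + (-116) = 89.04.
T_out = 10⁶/89.04 = 11230.4 K → 11230 K; t = 112.3.
R = 329.7·(112.3 − 60)^(-0.1332) = 329.7·52.3^(-0.1332) = 329.7·0.59033 = 194.632.
Rounded: 195.

195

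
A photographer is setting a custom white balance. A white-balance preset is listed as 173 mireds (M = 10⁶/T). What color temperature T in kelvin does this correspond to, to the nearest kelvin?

T = 10⁶ / 173 = 5780.35 K → 5780 K.

5780 K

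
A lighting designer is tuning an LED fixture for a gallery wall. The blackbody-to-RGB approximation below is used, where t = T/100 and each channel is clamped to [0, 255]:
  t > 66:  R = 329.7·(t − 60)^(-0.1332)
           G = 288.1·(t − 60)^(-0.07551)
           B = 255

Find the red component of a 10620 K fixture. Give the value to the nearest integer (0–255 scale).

198

t = 10620/100 = 106.2; the t > 66 branch applies.
R = 329.7·(106.2 − 60)^(-0.1332) = 329.7·46.2^(-0.1332) = 329.7·0.60016 = 197.874.
Rounded: 198.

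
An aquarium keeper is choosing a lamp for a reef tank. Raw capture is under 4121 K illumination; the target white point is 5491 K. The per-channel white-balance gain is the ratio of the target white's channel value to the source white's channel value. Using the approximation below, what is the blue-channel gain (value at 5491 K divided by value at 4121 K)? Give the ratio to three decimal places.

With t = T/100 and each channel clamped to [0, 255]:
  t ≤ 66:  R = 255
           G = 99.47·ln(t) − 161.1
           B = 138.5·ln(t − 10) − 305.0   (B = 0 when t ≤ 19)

1.294

At 4121 K (t = 41.21):
  B = 138.5·ln(41.21 − 10) − 305.0 = 138.5·ln 31.21 − 305.0 = 138.5·3.4407 − 305.0 = 171.542.
At 5491 K (t = 54.91):
  B = 138.5·ln(54.91 − 10) − 305.0 = 138.5·ln 44.91 − 305.0 = 138.5·3.8047 − 305.0 = 221.945.
Gain = 221.945 / 171.542 = 1.2938 → 1.294.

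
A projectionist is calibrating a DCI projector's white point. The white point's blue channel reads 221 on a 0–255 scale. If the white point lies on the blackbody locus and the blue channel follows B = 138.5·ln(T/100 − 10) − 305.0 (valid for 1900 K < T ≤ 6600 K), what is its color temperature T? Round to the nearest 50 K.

5450 K

ln(t − 10) = (221 + 305.0) / 138.5 = 3.7978.
t − 10 = e^3.7978 = 44.604, so t = 54.604.
T = 100·t = 5460 K → 5450 K to the nearest 50 K.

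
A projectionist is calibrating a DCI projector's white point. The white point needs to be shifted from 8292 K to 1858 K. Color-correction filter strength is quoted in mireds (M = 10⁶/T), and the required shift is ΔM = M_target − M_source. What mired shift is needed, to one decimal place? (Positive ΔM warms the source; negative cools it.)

+417.6 mireds

M_source = 10⁶/8292 = 120.598; M_target = 10⁶/1858 = 538.213.
ΔM = 538.213 − 120.598 = 417.615 → +417.6 mireds, a warming shift.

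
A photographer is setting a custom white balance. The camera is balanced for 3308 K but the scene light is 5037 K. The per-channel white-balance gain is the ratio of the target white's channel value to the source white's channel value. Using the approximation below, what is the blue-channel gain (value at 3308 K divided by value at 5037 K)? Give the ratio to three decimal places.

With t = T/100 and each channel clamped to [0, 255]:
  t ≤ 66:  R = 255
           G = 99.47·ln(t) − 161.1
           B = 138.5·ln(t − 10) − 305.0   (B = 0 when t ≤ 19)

0.626

At 5037 K (t = 50.37):
  B = 138.5·ln(50.37 − 10) − 305.0 = 138.5·ln 40.37 − 305.0 = 138.5·3.6981 − 305.0 = 207.185.
At 3308 K (t = 33.08):
  B = 138.5·ln(33.08 − 10) − 305.0 = 138.5·ln 23.08 − 305.0 = 138.5·3.1390 − 305.0 = 129.747.
Gain = 129.747 / 207.185 = 0.6262 → 0.626.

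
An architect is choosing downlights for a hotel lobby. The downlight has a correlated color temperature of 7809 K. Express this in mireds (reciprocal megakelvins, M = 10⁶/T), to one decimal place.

M = 10⁶ / 7809 = 128.057 → 128.1 mireds.

128.1 mireds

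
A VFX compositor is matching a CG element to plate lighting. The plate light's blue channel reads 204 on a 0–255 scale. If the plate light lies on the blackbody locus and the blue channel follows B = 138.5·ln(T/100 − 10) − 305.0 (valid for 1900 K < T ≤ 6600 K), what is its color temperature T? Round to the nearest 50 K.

ln(t − 10) = (204 + 305.0) / 138.5 = 3.6751.
t − 10 = e^3.6751 = 39.452, so t = 49.452.
T = 100·t = 4945 K → 4950 K to the nearest 50 K.

4950 K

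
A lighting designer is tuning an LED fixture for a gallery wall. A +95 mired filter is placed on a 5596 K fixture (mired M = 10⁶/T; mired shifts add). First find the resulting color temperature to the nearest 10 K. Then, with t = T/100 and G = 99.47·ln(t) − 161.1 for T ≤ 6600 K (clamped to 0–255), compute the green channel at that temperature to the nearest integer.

197

M_in = 10⁶/5596 = 178.70; M_out = 178.70 + (+95) = 273.70.
T_out = 10⁶/273.70 = 3653.6 K → 3650 K; t = 36.5.
G = 99.47·ln 36.5 − 161.1 = 99.47·3.5973 − 161.1 = 196.725.
Rounded: 197.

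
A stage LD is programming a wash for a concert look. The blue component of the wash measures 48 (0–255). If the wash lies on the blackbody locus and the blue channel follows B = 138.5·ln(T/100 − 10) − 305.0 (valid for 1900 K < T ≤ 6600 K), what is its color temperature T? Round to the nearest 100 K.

2300 K

ln(t − 10) = (48 + 305.0) / 138.5 = 2.5487.
t − 10 = e^2.5487 = 12.791, so t = 22.791.
T = 100·t = 2279 K → 2300 K to the nearest 100 K.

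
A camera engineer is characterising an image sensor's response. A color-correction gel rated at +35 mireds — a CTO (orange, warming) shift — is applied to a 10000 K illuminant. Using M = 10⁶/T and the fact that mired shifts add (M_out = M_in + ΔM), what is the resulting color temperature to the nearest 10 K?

7410 K

M_in = 10⁶/10000 = 100.00 mireds.
M_out = 100.00 + (+35) = 135.00 mireds.
T_out = 10⁶/135.00 = 7407.4 K → 7410 K.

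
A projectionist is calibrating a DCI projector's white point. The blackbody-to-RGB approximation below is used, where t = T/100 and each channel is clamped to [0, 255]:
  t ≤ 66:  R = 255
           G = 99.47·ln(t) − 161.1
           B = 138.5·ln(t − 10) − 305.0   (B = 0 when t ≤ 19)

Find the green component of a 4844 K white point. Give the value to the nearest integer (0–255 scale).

225

t = 4844/100 = 48.44; the t ≤ 66 branch applies.
G = 99.47·ln 48.44 − 161.1 = 99.47·3.8803 − 161.1 = 224.876.
Rounded: 225.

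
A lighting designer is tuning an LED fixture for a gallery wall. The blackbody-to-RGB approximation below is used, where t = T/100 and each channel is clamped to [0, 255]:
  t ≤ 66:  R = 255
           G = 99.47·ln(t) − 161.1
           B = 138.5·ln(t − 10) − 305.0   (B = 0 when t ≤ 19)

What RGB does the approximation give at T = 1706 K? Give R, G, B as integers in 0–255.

t = 1706/100 = 17.06; the t ≤ 66 branch applies.
R = 255 by definition for t ≤ 66.
G = 99.47·ln 17.06 − 161.1 = 99.47·2.8367 − 161.1 = 121.070.
t = 17.06 ≤ 19, so B = 0.
Rounded: (255, 121, 0).

R=255, G=121, B=0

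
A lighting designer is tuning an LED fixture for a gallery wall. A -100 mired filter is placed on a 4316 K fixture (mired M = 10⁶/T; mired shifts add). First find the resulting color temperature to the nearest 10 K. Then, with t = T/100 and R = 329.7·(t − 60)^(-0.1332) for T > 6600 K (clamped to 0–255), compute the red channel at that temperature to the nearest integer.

228

M_in = 10⁶/4316 = 231.70; M_out = 231.70 + (-100) = 131.70.
T_out = 10⁶/131.70 = 7593.2 K → 7590 K; t = 75.9.
R = 329.7·(75.9 − 60)^(-0.1332) = 329.7·15.9^(-0.1332) = 329.7·0.69179 = 228.083.
Rounded: 228.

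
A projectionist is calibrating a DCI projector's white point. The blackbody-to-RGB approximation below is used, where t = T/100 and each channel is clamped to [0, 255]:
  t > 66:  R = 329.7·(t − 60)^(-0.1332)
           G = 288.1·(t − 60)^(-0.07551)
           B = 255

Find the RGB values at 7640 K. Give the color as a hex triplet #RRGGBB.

#E3E9FF

t = 7640/100 = 76.4; the t > 66 branch applies.
R = 329.7·(76.4 − 60)^(-0.1332) = 329.7·16.4^(-0.1332) = 329.7·0.68894 = 227.144.
G = 288.1·(76.4 − 60)^(-0.07551) = 288.1·16.4^(-0.07551) = 288.1·0.80959 = 233.244.
B = 255 by definition for t > 66.
Rounded: (227, 233, 255).
In hex: #E3E9FF.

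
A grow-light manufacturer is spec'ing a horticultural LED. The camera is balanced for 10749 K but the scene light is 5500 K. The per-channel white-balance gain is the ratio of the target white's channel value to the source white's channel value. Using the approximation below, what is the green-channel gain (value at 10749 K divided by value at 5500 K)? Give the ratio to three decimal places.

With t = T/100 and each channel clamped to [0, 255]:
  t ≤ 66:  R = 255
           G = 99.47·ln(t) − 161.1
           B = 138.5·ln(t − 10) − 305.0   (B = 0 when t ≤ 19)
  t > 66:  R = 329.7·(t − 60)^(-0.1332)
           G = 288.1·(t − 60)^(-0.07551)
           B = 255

0.906

At 5500 K (t = 55):
  G = 99.47·ln 55 − 161.1 = 99.47·4.0073 − 161.1 = 237.509.
At 10749 K (t = 107.49):
  G = 288.1·(107.49 − 60)^(-0.07551) = 288.1·47.49^(-0.07551) = 288.1·0.74714 = 215.250.
Gain = 215.250 / 237.509 = 0.9063 → 0.906.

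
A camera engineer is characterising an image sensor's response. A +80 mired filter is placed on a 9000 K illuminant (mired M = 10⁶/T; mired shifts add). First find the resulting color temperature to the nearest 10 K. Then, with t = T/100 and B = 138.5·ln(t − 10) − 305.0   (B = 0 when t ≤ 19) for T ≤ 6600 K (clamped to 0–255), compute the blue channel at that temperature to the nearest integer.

214

M_in = 10⁶/9000 = 111.11; M_out = 111.11 + (+80) = 191.11.
T_out = 10⁶/191.11 = 5232.6 K → 5230 K; t = 52.3.
B = 138.5·ln(52.3 − 10) − 305.0 = 138.5·ln 42.3 − 305.0 = 138.5·3.7448 − 305.0 = 213.653.
Rounded: 214.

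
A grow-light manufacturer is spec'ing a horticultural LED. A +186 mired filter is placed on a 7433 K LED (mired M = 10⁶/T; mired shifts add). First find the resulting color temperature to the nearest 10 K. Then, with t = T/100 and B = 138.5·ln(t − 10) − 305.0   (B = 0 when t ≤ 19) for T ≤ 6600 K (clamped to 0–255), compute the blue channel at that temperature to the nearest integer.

118

M_in = 10⁶/7433 = 134.54; M_out = 134.54 + (+186) = 320.54.
T_out = 10⁶/320.54 = 3119.8 K → 3120 K; t = 31.2.
B = 138.5·ln(31.2 − 10) − 305.0 = 138.5·ln 21.2 − 305.0 = 138.5·3.0540 − 305.0 = 117.979.
Rounded: 118.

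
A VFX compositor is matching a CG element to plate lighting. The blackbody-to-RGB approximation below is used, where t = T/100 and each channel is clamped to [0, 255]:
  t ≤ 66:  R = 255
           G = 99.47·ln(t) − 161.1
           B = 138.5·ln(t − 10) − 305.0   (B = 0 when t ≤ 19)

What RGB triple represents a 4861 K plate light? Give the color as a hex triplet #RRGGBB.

#FFE1C9

t = 4861/100 = 48.61; the t ≤ 66 branch applies.
R = 255 by definition for t ≤ 66.
G = 99.47·ln 48.61 − 161.1 = 99.47·3.8838 − 161.1 = 225.224.
B = 138.5·ln(48.61 − 10) − 305.0 = 138.5·ln 38.61 − 305.0 = 138.5·3.6535 − 305.0 = 201.011.
Rounded: (255, 225, 201).
In hex: #FFE1C9.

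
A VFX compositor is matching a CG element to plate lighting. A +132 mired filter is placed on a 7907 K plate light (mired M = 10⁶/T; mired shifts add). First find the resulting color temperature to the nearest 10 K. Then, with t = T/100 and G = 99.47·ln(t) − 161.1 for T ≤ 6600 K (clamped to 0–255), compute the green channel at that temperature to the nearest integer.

203

M_in = 10⁶/7907 = 126.47; M_out = 126.47 + (+132) = 258.47.
T_out = 10⁶/258.47 = 3868.9 K → 3870 K; t = 38.7.
G = 99.47·ln 38.7 − 161.1 = 99.47·3.6558 − 161.1 = 202.546.
Rounded: 203.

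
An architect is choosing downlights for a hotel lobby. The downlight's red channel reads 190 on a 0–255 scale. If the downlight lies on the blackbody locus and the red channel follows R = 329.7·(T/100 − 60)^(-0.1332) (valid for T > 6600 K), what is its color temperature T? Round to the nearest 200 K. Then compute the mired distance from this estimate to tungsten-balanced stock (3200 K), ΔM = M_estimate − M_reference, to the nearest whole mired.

-231 mireds

(t − 60)^(-0.1332) = 190/329.7 = 0.57628.
t − 60 = 0.57628^(1/-0.1332) = 0.57628^(-7.508) = 62.667, so t = 122.667.
T = 100·t = 12267 K → 12200 K to the nearest 200 K.
M_estimate = 10⁶/12200 = 81.97; M_reference = 10⁶/3200 = 312.50.
ΔM = 81.97 − 312.50 = -230.53 → -231 mireds.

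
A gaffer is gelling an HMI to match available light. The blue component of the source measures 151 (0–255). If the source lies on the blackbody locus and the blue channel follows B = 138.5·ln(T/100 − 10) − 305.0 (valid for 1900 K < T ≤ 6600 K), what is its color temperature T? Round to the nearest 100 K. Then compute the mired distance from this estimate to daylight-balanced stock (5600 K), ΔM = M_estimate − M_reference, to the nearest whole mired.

+92 mireds

ln(t − 10) = (151 + 305.0) / 138.5 = 3.2924.
t − 10 = e^3.2924 = 26.908, so t = 36.908.
T = 100·t = 3691 K → 3700 K to the nearest 100 K.
M_estimate = 10⁶/3700 = 270.27; M_reference = 10⁶/5600 = 178.57.
ΔM = 270.27 − 178.57 = 91.70 → +92 mireds.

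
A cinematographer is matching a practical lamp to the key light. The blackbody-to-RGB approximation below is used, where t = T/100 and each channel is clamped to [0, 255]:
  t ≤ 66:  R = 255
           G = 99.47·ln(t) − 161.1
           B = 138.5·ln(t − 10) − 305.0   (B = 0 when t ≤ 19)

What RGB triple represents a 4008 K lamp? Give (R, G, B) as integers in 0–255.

(255, 206, 166)

t = 4008/100 = 40.08; the t ≤ 66 branch applies.
R = 255 by definition for t ≤ 66.
G = 99.47·ln 40.08 − 161.1 = 99.47·3.6909 − 161.1 = 206.032.
B = 138.5·ln(40.08 − 10) − 305.0 = 138.5·ln 30.08 − 305.0 = 138.5·3.4039 − 305.0 = 166.435.
Rounded: (255, 206, 166).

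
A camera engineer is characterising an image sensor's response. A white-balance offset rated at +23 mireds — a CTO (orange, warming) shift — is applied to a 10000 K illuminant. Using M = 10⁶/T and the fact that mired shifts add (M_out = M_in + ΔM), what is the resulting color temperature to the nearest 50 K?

8150 K

M_in = 10⁶/10000 = 100.00 mireds.
M_out = 100.00 + (+23) = 123.00 mireds.
T_out = 10⁶/123.00 = 8130.1 K → 8150 K.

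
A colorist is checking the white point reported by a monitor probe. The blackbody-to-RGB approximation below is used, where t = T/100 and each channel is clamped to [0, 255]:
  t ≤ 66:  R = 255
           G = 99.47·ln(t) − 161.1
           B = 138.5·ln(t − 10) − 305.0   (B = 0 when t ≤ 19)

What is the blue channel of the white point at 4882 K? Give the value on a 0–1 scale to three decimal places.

0.791

t = 4882/100 = 48.82; the t ≤ 66 branch applies.
B = 138.5·ln(48.82 − 10) − 305.0 = 138.5·ln 38.82 − 305.0 = 138.5·3.6589 − 305.0 = 201.763.
On a 0–1 scale: 201.763/255 = 0.7912 → 0.791.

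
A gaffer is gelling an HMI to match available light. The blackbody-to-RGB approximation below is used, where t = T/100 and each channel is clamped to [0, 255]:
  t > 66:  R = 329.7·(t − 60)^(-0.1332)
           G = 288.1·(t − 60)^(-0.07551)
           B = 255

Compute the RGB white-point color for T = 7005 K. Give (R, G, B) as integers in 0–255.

(242, 242, 255)

t = 7005/100 = 70.05; the t > 66 branch applies.
R = 329.7·(70.05 − 60)^(-0.1332) = 329.7·10.05^(-0.1332) = 329.7·0.73538 = 242.455.
G = 288.1·(70.05 − 60)^(-0.07551) = 288.1·10.05^(-0.07551) = 288.1·0.84009 = 242.030.
B = 255 by definition for t > 66.
Rounded: (242, 242, 255).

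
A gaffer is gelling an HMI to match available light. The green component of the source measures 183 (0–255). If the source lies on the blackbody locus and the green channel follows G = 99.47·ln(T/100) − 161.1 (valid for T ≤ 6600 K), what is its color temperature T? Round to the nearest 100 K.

3200 K

ln t = (183 + 161.1) / 99.47 = 3.4593.
t = e^3.4593 = 31.796.
T = 100·t = 3180 K → 3200 K to the nearest 100 K.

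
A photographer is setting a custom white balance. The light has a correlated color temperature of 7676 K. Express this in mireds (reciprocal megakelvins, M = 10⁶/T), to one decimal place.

M = 10⁶ / 7676 = 130.276 → 130.3 mireds.

130.3 mireds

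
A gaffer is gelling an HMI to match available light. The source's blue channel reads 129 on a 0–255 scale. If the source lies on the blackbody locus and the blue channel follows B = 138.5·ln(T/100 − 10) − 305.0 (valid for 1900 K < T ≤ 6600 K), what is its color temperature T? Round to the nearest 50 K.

ln(t − 10) = (129 + 305.0) / 138.5 = 3.1336.
t − 10 = e^3.1336 = 22.956, so t = 32.956.
T = 100·t = 3296 K → 3300 K to the nearest 50 K.

3300 K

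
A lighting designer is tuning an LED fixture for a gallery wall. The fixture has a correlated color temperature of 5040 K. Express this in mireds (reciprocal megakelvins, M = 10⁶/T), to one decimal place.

M = 10⁶ / 5040 = 198.413 → 198.4 mireds.

198.4 mireds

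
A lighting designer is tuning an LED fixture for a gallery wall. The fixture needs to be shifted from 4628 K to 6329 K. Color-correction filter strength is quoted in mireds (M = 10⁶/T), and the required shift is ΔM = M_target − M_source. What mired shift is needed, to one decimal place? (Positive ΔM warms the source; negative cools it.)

-58.1 mireds

M_source = 10⁶/4628 = 216.076; M_target = 10⁶/6329 = 158.003.
ΔM = 158.003 − 216.076 = -58.073 → -58.1 mireds, a cooling shift.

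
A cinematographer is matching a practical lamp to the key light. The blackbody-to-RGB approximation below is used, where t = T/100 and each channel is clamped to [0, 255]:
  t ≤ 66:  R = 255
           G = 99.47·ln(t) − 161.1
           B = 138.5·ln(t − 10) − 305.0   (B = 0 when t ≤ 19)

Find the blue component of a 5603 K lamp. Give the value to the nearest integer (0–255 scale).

t = 5603/100 = 56.03; the t ≤ 66 branch applies.
B = 138.5·ln(56.03 − 10) − 305.0 = 138.5·ln 46.03 − 305.0 = 138.5·3.8293 − 305.0 = 225.357.
Rounded: 225.

225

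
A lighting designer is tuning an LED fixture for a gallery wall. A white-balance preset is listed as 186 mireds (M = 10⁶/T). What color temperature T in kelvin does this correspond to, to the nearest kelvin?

5376 K

T = 10⁶ / 186 = 5376.34 K → 5376 K.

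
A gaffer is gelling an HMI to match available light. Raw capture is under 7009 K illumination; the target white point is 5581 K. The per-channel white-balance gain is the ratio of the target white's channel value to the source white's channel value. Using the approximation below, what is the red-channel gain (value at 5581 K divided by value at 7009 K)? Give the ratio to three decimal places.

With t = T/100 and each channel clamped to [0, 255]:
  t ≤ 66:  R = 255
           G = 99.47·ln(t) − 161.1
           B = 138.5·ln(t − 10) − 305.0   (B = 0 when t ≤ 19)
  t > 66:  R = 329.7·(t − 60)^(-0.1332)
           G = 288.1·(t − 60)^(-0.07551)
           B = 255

1.052

At 7009 K (t = 70.09):
  R = 329.7·(70.09 − 60)^(-0.1332) = 329.7·10.09^(-0.1332) = 329.7·0.73499 = 242.326.
At 5581 K (t = 55.81):
  R = 255 by definition for t ≤ 66.
Gain = 255.000 / 242.326 = 1.0523 → 1.052.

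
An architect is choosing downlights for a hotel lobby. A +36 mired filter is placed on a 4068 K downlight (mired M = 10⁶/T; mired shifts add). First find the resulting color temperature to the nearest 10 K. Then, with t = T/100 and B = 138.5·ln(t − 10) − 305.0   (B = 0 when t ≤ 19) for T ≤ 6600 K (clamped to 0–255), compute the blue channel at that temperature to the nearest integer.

M_in = 10⁶/4068 = 245.82; M_out = 245.82 + (+36) = 281.82.
T_out = 10⁶/281.82 = 3548.4 K → 3550 K; t = 35.5.
B = 138.5·ln(35.5 − 10) − 305.0 = 138.5·ln 25.5 − 305.0 = 138.5·3.2387 − 305.0 = 143.557.
Rounded: 144.

144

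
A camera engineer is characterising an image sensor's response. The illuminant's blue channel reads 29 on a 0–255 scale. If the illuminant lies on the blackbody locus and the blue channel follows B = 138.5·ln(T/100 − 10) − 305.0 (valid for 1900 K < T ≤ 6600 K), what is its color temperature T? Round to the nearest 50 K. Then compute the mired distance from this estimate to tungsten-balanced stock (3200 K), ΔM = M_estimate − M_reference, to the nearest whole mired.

+164 mireds

ln(t − 10) = (29 + 305.0) / 138.5 = 2.4116.
t − 10 = e^2.4116 = 11.151, so t = 21.151.
T = 100·t = 2115 K → 2100 K to the nearest 50 K.
M_estimate = 10⁶/2100 = 476.19; M_reference = 10⁶/3200 = 312.50.
ΔM = 476.19 − 312.50 = 163.69 → +164 mireds.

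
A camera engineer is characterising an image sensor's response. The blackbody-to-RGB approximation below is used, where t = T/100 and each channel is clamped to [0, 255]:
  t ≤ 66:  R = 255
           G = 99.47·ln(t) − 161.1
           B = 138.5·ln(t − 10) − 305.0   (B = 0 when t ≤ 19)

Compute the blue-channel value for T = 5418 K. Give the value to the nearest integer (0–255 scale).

220

t = 5418/100 = 54.18; the t ≤ 66 branch applies.
B = 138.5·ln(54.18 − 10) − 305.0 = 138.5·ln 44.18 − 305.0 = 138.5·3.7883 − 305.0 = 219.676.
Rounded: 220.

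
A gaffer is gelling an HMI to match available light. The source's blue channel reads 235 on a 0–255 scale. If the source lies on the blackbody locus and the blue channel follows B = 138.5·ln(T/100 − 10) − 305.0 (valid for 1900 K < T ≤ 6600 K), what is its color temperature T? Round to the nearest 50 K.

5950 K

ln(t − 10) = (235 + 305.0) / 138.5 = 3.8989.
t − 10 = e^3.8989 = 49.349, so t = 59.349.
T = 100·t = 5935 K → 5950 K to the nearest 50 K.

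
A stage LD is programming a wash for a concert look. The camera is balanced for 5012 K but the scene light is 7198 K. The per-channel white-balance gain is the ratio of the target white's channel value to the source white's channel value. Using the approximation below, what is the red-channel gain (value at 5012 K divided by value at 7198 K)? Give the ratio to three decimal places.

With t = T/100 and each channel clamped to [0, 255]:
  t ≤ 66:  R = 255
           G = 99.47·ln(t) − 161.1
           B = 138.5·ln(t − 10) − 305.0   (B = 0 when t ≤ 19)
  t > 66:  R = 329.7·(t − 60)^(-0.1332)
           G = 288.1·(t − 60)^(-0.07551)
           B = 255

1.077

At 7198 K (t = 71.98):
  R = 329.7·(71.98 − 60)^(-0.1332) = 329.7·11.98^(-0.1332) = 329.7·0.71837 = 236.847.
At 5012 K (t = 50.12):
  R = 255 by definition for t ≤ 66.
Gain = 255.000 / 236.847 = 1.0766 → 1.077.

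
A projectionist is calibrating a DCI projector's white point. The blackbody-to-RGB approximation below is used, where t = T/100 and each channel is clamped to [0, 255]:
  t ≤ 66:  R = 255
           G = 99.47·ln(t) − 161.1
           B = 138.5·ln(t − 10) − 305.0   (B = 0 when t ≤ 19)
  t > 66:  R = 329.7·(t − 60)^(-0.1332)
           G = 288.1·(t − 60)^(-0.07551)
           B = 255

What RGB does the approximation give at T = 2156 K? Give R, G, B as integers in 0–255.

t = 2156/100 = 21.56; the t ≤ 66 branch applies.
R = 255 by definition for t ≤ 66.
G = 99.47·ln 21.56 − 161.1 = 99.47·3.0708 − 161.1 = 144.356.
B = 138.5·ln(21.56 − 10) − 305.0 = 138.5·ln 11.56 − 305.0 = 138.5·2.4476 − 305.0 = 33.986.
Rounded: (255, 144, 34).

R=255, G=144, B=34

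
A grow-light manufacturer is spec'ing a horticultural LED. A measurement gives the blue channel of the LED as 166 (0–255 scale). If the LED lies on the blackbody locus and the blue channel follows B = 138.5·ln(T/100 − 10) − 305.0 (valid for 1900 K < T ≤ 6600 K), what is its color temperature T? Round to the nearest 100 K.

4000 K

ln(t − 10) = (166 + 305.0) / 138.5 = 3.4007.
t − 10 = e^3.4007 = 29.986, so t = 39.986.
T = 100·t = 3999 K → 4000 K to the nearest 100 K.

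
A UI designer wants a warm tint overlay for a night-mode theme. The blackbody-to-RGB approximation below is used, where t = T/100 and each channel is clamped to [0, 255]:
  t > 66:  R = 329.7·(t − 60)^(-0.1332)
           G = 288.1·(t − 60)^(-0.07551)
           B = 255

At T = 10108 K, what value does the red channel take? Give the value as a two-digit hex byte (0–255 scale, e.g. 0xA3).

t = 10108/100 = 101.08; the t > 66 branch applies.
R = 329.7·(101.08 − 60)^(-0.1332) = 329.7·41.08^(-0.1332) = 329.7·0.60963 = 200.994.
Rounded: 201; in hex, 0xC9.

0xC9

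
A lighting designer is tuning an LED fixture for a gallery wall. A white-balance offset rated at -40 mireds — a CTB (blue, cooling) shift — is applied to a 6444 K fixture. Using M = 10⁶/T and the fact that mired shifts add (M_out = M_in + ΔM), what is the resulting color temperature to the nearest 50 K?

8700 K

M_in = 10⁶/6444 = 155.18 mireds.
M_out = 155.18 + (-40) = 115.18 mireds.
T_out = 10⁶/115.18 = 8681.8 K → 8700 K.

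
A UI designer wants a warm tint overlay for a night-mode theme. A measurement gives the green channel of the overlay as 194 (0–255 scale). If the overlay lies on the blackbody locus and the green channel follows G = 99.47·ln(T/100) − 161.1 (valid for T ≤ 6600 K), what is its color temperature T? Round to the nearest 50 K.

3550 K

ln t = (194 + 161.1) / 99.47 = 3.5699.
t = e^3.5699 = 35.514.
T = 100·t = 3551 K → 3550 K to the nearest 50 K.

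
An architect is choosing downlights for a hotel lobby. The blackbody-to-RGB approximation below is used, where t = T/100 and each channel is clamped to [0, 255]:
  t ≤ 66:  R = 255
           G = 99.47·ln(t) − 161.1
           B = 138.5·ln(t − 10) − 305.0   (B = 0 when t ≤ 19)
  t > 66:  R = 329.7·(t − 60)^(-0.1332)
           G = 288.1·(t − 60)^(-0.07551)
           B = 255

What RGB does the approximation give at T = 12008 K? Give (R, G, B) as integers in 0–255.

t = 12008/100 = 120.08; the t > 66 branch applies.
R = 329.7·(120.08 − 60)^(-0.1332) = 329.7·60.08^(-0.1332) = 329.7·0.57953 = 191.070.
G = 288.1·(120.08 − 60)^(-0.07551) = 288.1·60.08^(-0.07551) = 288.1·0.73399 = 211.462.
B = 255 by definition for t > 66.
Rounded: (191, 211, 255).

(191, 211, 255)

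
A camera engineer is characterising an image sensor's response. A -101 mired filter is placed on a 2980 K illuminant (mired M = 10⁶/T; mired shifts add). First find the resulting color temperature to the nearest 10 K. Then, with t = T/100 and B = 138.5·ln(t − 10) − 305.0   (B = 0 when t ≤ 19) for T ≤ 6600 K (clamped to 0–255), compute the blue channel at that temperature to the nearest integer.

178

M_in = 10⁶/2980 = 335.57; M_out = 335.57 + (-101) = 234.57.
T_out = 10⁶/234.57 = 4263.1 K → 4260 K; t = 42.6.
B = 138.5·ln(42.6 − 10) − 305.0 = 138.5·ln 32.6 − 305.0 = 138.5·3.4843 − 305.0 = 177.577.
Rounded: 178.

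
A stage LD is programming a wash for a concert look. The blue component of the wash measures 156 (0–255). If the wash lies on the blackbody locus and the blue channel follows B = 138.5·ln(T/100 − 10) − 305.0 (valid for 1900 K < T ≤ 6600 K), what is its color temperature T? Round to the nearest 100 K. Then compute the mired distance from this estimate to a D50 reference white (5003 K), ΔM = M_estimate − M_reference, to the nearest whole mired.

+63 mireds

ln(t − 10) = (156 + 305.0) / 138.5 = 3.3285.
t − 10 = e^3.3285 = 27.897, so t = 37.897.
T = 100·t = 3790 K → 3800 K to the nearest 100 K.
M_estimate = 10⁶/3800 = 263.16; M_reference = 10⁶/5003 = 199.88.
ΔM = 263.16 − 199.88 = 63.28 → +63 mireds.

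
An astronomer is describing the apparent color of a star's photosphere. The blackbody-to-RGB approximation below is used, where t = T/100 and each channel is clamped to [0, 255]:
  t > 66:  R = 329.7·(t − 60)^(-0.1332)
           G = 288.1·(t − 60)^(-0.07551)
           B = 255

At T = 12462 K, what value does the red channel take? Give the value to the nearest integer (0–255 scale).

t = 12462/100 = 124.62; the t > 66 branch applies.
R = 329.7·(124.62 − 60)^(-0.1332) = 329.7·64.62^(-0.1332) = 329.7·0.57393 = 189.225.
Rounded: 189.

189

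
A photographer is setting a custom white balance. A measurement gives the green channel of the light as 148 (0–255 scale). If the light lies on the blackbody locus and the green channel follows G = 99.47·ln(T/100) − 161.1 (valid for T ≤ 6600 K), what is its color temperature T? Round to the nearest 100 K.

2200 K

ln t = (148 + 161.1) / 99.47 = 3.1075.
t = e^3.1075 = 22.364.
T = 100·t = 2236 K → 2200 K to the nearest 100 K.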